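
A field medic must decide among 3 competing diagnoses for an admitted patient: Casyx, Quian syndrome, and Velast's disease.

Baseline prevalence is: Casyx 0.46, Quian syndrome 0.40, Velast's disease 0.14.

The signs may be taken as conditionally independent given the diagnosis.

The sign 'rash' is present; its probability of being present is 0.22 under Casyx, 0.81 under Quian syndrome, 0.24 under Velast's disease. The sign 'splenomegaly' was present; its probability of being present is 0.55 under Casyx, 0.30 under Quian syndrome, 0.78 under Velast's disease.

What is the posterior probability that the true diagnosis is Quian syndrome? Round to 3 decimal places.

Multiply each prior by the joint likelihood of the sign pattern:
  Casyx: 0.46 × 0.22 × 0.55 = 0.05566
  Quian syndrome: 0.40 × 0.81 × 0.30 = 0.0972
  Velast's disease: 0.14 × 0.24 × 0.78 = 0.026208
The unnormalized weights sum to 0.17907.
P(Quian syndrome | evidence) = 0.0972 / 0.17907 ≈ 0.543.

0.543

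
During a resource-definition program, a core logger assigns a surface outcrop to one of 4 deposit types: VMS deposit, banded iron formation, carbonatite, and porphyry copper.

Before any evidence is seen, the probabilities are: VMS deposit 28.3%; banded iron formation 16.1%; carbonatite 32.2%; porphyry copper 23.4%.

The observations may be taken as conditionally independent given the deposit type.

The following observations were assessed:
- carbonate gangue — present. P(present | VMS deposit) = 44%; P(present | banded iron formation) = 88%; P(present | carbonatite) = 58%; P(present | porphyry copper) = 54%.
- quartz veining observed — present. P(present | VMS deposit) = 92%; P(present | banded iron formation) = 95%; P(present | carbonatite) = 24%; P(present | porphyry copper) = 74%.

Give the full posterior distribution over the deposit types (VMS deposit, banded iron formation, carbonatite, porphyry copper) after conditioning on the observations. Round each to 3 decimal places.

By Bayes' rule with conditional independence, the unnormalized weight for each hypothesis is prior × ∏ likelihoods:
  VMS deposit: 0.283 × 0.44 × 0.92 = 0.11456
  banded iron formation: 0.161 × 0.88 × 0.95 = 0.1346
  carbonatite: 0.322 × 0.58 × 0.24 = 0.044822
  porphyry copper: 0.234 × 0.54 × 0.74 = 0.093506
Marginal likelihood of the evidence = 0.38748.
P(VMS deposit | evidence) = 0.11456 / 0.38748 ≈ 0.296
P(banded iron formation | evidence) = 0.1346 / 0.38748 ≈ 0.347
P(carbonatite | evidence) = 0.044822 / 0.38748 ≈ 0.116
P(porphyry copper | evidence) = 0.093506 / 0.38748 ≈ 0.241

0.296, 0.347, 0.116, 0.241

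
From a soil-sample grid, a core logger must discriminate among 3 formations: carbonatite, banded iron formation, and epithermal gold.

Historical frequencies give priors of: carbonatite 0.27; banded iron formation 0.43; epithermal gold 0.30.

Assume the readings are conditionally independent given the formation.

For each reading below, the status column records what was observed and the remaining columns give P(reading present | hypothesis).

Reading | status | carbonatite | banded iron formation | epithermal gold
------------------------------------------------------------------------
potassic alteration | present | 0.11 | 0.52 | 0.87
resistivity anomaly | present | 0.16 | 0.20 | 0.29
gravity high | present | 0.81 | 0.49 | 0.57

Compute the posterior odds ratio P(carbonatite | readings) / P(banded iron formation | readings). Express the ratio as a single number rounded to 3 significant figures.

The normalizing constant cancels in an odds ratio, so compute prior × likelihood for the two hypotheses only:
  carbonatite: 0.27 × 0.11 × 0.16 × 0.81 = 0.0038491
  banded iron formation: 0.43 × 0.52 × 0.20 × 0.49 = 0.021913
Posterior odds = 0.0038491 / 0.021913 ≈ 0.176.

0.176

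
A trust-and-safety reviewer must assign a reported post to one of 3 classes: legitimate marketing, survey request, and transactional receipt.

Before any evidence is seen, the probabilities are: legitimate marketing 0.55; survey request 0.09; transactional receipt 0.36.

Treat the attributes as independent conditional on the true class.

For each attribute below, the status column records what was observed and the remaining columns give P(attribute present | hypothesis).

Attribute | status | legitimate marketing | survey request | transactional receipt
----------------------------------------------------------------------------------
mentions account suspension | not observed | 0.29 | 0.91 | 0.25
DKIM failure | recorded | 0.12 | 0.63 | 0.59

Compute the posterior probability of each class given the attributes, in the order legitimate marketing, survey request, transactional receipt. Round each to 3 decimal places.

Multiply each prior by the joint likelihood of the attribute pattern (using 1 − P(present | H) for each absent attribute):
  legitimate marketing: 0.55 × (1 − 0.29) × 0.12 = 0.04686
  survey request: 0.09 × (1 − 0.91) × 0.63 = 0.005103
  transactional receipt: 0.36 × (1 − 0.25) × 0.59 = 0.1593
The unnormalized weights sum to 0.21126.
P(legitimate marketing | evidence) = 0.04686 / 0.21126 ≈ 0.222
P(survey request | evidence) = 0.005103 / 0.21126 ≈ 0.024
P(transactional receipt | evidence) = 0.1593 / 0.21126 ≈ 0.754

0.222, 0.024, 0.754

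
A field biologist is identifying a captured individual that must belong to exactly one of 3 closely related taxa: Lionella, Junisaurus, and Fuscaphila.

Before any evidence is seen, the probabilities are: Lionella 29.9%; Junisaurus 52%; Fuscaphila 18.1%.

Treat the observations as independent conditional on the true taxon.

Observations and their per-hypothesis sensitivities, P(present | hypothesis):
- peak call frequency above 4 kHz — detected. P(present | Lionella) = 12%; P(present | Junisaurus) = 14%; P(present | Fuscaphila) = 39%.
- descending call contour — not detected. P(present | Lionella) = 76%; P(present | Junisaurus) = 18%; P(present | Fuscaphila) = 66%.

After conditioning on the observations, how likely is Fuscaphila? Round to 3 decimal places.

Multiply each prior by the joint likelihood of the evidence pattern (using 1 − P(present | H) for each absent observation):
  Lionella: 0.299 × 0.12 × (1 − 0.76) = 0.0086112
  Junisaurus: 0.520 × 0.14 × (1 − 0.18) = 0.059696
  Fuscaphila: 0.181 × 0.39 × (1 − 0.66) = 0.024001
Normalizing constant Z = 0.0086112 + 0.059696 + 0.024001 = 0.092308.
P(Fuscaphila | evidence) = 0.024001 / 0.092308 ≈ 0.260.

0.260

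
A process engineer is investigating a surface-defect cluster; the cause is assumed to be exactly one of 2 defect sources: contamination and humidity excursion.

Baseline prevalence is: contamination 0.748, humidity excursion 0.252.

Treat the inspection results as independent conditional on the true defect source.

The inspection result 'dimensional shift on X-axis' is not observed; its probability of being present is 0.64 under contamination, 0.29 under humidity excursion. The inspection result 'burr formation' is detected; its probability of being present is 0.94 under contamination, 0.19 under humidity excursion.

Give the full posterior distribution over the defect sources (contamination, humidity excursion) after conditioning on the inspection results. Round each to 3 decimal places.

For each hypothesis, the unnormalized posterior weight is prior × product of the inspection result likelihoods (using 1 − P(present | H) for each absent inspection result):
  contamination: 0.748 × (1 − 0.64) × 0.94 = 0.25312
  humidity excursion: 0.252 × (1 − 0.29) × 0.19 = 0.033995
Normalizing constant Z = 0.25312 + 0.033995 = 0.28712.
P(contamination | evidence) = 0.25312 / 0.28712 ≈ 0.882
P(humidity excursion | evidence) = 0.033995 / 0.28712 ≈ 0.118

0.882, 0.118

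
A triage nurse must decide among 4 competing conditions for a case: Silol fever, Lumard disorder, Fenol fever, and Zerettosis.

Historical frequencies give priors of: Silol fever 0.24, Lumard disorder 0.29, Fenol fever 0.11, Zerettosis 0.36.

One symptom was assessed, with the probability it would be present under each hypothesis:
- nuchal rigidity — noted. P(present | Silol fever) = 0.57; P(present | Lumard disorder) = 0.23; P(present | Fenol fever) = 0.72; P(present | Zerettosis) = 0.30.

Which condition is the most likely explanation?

Silol fever

Multiply each prior by the likelihood of the symptom:
  Silol fever: 0.24 × 0.57 = 0.1368
  Lumard disorder: 0.29 × 0.23 = 0.0667
  Fenol fever: 0.11 × 0.72 = 0.0792
  Zerettosis: 0.36 × 0.30 = 0.108
Marginal likelihood of the evidence = 0.3907.
P(Silol fever | evidence) ≈ 0.1368 / 0.3907 ≈ 0.350
P(Lumard disorder | evidence) ≈ 0.0667 / 0.3907 ≈ 0.171
P(Fenol fever | evidence) ≈ 0.0792 / 0.3907 ≈ 0.203
P(Zerettosis | evidence) ≈ 0.108 / 0.3907 ≈ 0.276
The largest is 0.350, so Silol fever is most probable.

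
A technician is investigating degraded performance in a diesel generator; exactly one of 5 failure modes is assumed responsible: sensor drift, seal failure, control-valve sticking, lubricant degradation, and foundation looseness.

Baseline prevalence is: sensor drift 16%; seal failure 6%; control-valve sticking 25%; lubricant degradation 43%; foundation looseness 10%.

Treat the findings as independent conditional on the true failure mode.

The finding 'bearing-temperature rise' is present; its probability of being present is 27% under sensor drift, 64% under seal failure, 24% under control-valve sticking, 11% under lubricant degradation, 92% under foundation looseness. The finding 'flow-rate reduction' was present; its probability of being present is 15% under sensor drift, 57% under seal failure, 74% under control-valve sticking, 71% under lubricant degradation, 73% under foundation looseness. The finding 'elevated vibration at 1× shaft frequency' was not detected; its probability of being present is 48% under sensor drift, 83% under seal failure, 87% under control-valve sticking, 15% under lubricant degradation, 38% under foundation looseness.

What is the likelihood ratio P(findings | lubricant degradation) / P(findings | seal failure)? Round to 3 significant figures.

The Bayes factor is the ratio of the joint likelihoods of the evidence pattern under the two hypotheses (using 1 − P(present | H) for each absent finding).
  lubricant degradation: 0.11 × 0.71 × (1 − 0.15) = 0.066385
  seal failure: 0.64 × 0.57 × (1 − 0.83) = 0.062016
Bayes factor = 0.066385 / 0.062016 ≈ 1.07

1.07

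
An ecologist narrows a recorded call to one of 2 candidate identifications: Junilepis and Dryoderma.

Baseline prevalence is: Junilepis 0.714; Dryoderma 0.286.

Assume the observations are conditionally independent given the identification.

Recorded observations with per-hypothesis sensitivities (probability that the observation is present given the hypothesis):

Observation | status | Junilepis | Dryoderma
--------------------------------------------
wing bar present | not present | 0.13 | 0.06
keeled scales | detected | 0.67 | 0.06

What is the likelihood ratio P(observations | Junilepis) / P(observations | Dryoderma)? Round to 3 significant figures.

The Bayes factor is the ratio of the joint likelihoods of the evidence pattern under the two hypotheses (using 1 − P(present | H) for each absent observation).
  Junilepis: (1 − 0.13) × 0.67 = 0.5829
  Dryoderma: (1 − 0.06) × 0.06 = 0.0564
Bayes factor = 0.5829 / 0.0564 ≈ 10.3

10.3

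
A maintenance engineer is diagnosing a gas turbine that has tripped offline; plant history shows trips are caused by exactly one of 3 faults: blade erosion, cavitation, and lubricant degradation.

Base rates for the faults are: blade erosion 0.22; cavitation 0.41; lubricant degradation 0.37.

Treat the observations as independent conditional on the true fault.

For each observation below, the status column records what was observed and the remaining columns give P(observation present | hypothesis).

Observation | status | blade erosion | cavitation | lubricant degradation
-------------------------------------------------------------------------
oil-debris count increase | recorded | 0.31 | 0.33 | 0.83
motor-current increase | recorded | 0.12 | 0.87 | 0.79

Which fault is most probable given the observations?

Multiply each prior by the joint likelihood of the evidence pattern:
  blade erosion: 0.22 × 0.31 × 0.12 = 0.008184
  cavitation: 0.41 × 0.33 × 0.87 = 0.11771
  lubricant degradation: 0.37 × 0.83 × 0.79 = 0.24261
The unnormalized weights sum to 0.3685.
P(blade erosion | evidence) ≈ 0.008184 / 0.3685 ≈ 0.022
P(cavitation | evidence) ≈ 0.11771 / 0.3685 ≈ 0.319
P(lubricant degradation | evidence) ≈ 0.24261 / 0.3685 ≈ 0.658
The largest is 0.658, so lubricant degradation is most probable.

lubricant degradation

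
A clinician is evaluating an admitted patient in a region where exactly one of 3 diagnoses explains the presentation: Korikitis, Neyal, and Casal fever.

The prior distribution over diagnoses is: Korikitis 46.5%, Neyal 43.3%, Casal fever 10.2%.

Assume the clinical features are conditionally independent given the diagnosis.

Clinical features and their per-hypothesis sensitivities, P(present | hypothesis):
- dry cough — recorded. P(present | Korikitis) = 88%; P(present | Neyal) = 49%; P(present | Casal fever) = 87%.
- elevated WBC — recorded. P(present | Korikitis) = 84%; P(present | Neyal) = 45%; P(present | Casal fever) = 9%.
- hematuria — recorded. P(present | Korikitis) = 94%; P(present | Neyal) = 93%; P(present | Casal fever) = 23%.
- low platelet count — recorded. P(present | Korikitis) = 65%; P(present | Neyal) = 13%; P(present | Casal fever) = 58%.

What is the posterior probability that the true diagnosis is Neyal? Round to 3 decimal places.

For each hypothesis, the unnormalized posterior weight is prior × product of the clinical feature likelihoods:
  Korikitis: 0.465 × 0.88 × 0.84 × 0.94 × 0.65 = 0.21002
  Neyal: 0.433 × 0.49 × 0.45 × 0.93 × 0.13 = 0.011543
  Casal fever: 0.102 × 0.87 × 0.09 × 0.23 × 0.58 = 0.0010654
The unnormalized weights sum to 0.22263.
P(Neyal | evidence) = 0.011543 / 0.22263 ≈ 0.052.

0.052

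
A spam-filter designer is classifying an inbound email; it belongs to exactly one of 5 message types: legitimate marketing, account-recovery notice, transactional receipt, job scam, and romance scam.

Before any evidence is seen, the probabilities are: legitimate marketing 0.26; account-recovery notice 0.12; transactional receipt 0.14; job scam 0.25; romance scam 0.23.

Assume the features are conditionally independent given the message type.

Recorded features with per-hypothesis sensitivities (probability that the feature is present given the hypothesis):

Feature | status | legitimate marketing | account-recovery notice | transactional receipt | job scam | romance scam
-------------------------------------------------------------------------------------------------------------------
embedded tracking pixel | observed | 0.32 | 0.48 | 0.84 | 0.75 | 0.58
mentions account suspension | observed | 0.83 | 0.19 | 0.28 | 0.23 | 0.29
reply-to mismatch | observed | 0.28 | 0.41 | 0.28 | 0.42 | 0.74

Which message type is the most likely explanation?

By Bayes' rule with conditional independence, the unnormalized weight for each hypothesis is prior × ∏ likelihoods:
  legitimate marketing: 0.26 × 0.32 × 0.83 × 0.28 = 0.019336
  account-recovery notice: 0.12 × 0.48 × 0.19 × 0.41 = 0.004487
  transactional receipt: 0.14 × 0.84 × 0.28 × 0.28 = 0.0092198
  job scam: 0.25 × 0.75 × 0.23 × 0.42 = 0.018113
  romance scam: 0.23 × 0.58 × 0.29 × 0.74 = 0.028628
The unnormalized weights sum to 0.079783.
P(legitimate marketing | evidence) ≈ 0.019336 / 0.079783 ≈ 0.242
P(account-recovery notice | evidence) ≈ 0.004487 / 0.079783 ≈ 0.056
P(transactional receipt | evidence) ≈ 0.0092198 / 0.079783 ≈ 0.116
P(job scam | evidence) ≈ 0.018113 / 0.079783 ≈ 0.227
P(romance scam | evidence) ≈ 0.028628 / 0.079783 ≈ 0.359
The largest is 0.359, so romance scam is most probable.

romance scam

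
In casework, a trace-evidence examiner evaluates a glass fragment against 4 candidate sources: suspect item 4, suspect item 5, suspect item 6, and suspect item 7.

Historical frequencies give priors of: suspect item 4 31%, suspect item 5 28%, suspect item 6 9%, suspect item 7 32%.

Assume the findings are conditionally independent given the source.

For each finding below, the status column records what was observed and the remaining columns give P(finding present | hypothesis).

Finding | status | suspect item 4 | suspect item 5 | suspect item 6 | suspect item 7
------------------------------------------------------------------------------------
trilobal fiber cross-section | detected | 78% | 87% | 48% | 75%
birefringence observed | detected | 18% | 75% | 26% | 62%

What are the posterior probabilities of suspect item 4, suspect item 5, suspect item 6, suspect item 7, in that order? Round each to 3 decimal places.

0.113, 0.473, 0.029, 0.385

By Bayes' rule with conditional independence, the unnormalized weight for each hypothesis is prior × ∏ likelihoods:
  suspect item 4: 0.31 × 0.78 × 0.18 = 0.043524
  suspect item 5: 0.28 × 0.87 × 0.75 = 0.1827
  suspect item 6: 0.09 × 0.48 × 0.26 = 0.011232
  suspect item 7: 0.32 × 0.75 × 0.62 = 0.1488
Marginal likelihood of the evidence = 0.38626.
P(suspect item 4 | evidence) = 0.043524 / 0.38626 ≈ 0.113
P(suspect item 5 | evidence) = 0.1827 / 0.38626 ≈ 0.473
P(suspect item 6 | evidence) = 0.011232 / 0.38626 ≈ 0.029
P(suspect item 7 | evidence) = 0.1488 / 0.38626 ≈ 0.385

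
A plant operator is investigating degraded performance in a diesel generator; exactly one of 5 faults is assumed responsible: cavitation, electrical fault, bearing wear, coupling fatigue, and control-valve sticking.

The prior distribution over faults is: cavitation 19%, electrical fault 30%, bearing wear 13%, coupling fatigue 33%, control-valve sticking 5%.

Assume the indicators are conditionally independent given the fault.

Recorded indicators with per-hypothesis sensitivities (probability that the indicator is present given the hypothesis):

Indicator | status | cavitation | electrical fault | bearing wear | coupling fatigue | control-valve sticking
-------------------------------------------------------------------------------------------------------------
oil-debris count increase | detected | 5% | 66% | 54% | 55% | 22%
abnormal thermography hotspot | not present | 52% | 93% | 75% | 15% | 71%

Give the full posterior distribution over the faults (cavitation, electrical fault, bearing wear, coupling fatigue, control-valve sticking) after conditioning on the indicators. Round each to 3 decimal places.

Multiply each prior by the joint likelihood of the indicator pattern (using 1 − P(present | H) for each absent indicator):
  cavitation: 0.19 × 0.05 × (1 − 0.52) = 0.00456
  electrical fault: 0.30 × 0.66 × (1 − 0.93) = 0.01386
  bearing wear: 0.13 × 0.54 × (1 − 0.75) = 0.01755
  coupling fatigue: 0.33 × 0.55 × (1 − 0.15) = 0.15428
  control-valve sticking: 0.05 × 0.22 × (1 − 0.71) = 0.00319
Marginal likelihood of the evidence = 0.19344.
P(cavitation | evidence) = 0.00456 / 0.19344 ≈ 0.024
P(electrical fault | evidence) = 0.01386 / 0.19344 ≈ 0.072
P(bearing wear | evidence) = 0.01755 / 0.19344 ≈ 0.091
P(coupling fatigue | evidence) = 0.15428 / 0.19344 ≈ 0.798
P(control-valve sticking | evidence) = 0.00319 / 0.19344 ≈ 0.016

0.024, 0.072, 0.091, 0.798, 0.016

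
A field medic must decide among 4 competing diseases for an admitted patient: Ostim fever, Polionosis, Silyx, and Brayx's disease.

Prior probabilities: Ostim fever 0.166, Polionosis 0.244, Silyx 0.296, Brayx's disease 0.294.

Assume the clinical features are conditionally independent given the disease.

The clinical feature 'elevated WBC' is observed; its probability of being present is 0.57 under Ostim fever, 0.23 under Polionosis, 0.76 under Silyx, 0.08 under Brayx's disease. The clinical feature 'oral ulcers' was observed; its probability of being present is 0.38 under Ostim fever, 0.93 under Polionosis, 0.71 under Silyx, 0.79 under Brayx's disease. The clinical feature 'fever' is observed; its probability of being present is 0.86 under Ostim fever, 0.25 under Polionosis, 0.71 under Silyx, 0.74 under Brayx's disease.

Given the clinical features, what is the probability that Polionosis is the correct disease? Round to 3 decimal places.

0.076

Multiply each prior by the joint likelihood of the clinical feature pattern:
  Ostim fever: 0.166 × 0.57 × 0.38 × 0.86 = 0.030922
  Polionosis: 0.244 × 0.23 × 0.93 × 0.25 = 0.013048
  Silyx: 0.296 × 0.76 × 0.71 × 0.71 = 0.1134
  Brayx's disease: 0.294 × 0.08 × 0.79 × 0.74 = 0.01375
Normalizing constant Z = 0.030922 + 0.013048 + 0.1134 + 0.01375 = 0.17112.
P(Polionosis | evidence) = 0.013048 / 0.17112 ≈ 0.076.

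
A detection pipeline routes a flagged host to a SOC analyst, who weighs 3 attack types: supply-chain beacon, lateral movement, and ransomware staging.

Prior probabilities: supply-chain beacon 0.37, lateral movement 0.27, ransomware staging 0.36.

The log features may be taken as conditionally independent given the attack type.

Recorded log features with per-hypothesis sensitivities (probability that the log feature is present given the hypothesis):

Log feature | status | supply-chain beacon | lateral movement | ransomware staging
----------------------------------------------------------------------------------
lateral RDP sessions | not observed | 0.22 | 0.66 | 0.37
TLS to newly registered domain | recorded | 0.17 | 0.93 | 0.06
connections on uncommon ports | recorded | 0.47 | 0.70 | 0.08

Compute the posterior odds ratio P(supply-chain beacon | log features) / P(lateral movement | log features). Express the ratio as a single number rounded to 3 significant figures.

Posterior odds equal prior odds times the likelihood ratio; only the two competing hypotheses matter (using 1 − P(present | H) for each absent log feature).
  supply-chain beacon: 0.37 × (1 − 0.22) × 0.17 × 0.47 = 0.023059
  lateral movement: 0.27 × (1 − 0.66) × 0.93 × 0.70 = 0.059762
Odds(supply-chain beacon : lateral movement) = 0.023059 / 0.059762 ≈ 0.386.

0.386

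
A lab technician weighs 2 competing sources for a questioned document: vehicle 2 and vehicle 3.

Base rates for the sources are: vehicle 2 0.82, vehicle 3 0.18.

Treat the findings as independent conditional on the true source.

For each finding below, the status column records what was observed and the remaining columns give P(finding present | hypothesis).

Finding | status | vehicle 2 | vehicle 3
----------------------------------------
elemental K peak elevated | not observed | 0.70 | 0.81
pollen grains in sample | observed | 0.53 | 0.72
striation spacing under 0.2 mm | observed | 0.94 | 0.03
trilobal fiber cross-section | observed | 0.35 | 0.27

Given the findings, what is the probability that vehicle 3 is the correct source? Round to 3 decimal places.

Multiply each prior by the joint likelihood of the evidence pattern (using 1 − P(present | H) for each absent finding):
  vehicle 2: 0.82 × (1 − 0.70) × 0.53 × 0.94 × 0.35 = 0.042895
  vehicle 3: 0.18 × (1 − 0.81) × 0.72 × 0.03 × 0.27 = 0.00019945
Marginal likelihood of the evidence = 0.043094.
P(vehicle 3 | evidence) = 0.00019945 / 0.043094 ≈ 0.005.

0.005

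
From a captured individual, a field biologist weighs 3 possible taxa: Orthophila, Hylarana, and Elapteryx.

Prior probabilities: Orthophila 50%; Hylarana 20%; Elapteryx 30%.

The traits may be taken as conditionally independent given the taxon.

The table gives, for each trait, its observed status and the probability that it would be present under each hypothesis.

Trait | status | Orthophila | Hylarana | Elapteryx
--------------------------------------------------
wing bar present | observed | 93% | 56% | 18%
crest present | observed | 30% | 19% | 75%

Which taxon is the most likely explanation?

Orthophila

Multiply each prior by the joint likelihood of the trait pattern:
  Orthophila: 0.50 × 0.93 × 0.30 = 0.1395
  Hylarana: 0.20 × 0.56 × 0.19 = 0.02128
  Elapteryx: 0.30 × 0.18 × 0.75 = 0.0405
Marginal likelihood of the evidence = 0.20128.
P(Orthophila | evidence) ≈ 0.1395 / 0.20128 ≈ 0.693
P(Hylarana | evidence) ≈ 0.02128 / 0.20128 ≈ 0.106
P(Elapteryx | evidence) ≈ 0.0405 / 0.20128 ≈ 0.201
The largest is 0.693, so Orthophila is most probable.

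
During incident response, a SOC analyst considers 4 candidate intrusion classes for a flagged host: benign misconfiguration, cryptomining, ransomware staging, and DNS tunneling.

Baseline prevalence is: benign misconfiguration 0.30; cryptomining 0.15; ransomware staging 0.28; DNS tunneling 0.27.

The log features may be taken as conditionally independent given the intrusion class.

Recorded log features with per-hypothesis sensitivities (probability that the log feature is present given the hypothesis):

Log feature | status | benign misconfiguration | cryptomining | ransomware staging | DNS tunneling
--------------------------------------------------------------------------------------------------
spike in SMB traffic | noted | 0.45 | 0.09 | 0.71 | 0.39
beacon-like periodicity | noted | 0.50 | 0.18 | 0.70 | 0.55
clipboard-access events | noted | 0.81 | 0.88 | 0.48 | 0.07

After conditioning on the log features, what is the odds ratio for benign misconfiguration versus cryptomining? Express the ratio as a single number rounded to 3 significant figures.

25.6

The normalizing constant cancels in an odds ratio, so compute prior × likelihood for the two hypotheses only:
  benign misconfiguration: 0.30 × 0.45 × 0.50 × 0.81 = 0.054675
  cryptomining: 0.15 × 0.09 × 0.18 × 0.88 = 0.0021384
Posterior odds = 0.054675 / 0.0021384 ≈ 25.6.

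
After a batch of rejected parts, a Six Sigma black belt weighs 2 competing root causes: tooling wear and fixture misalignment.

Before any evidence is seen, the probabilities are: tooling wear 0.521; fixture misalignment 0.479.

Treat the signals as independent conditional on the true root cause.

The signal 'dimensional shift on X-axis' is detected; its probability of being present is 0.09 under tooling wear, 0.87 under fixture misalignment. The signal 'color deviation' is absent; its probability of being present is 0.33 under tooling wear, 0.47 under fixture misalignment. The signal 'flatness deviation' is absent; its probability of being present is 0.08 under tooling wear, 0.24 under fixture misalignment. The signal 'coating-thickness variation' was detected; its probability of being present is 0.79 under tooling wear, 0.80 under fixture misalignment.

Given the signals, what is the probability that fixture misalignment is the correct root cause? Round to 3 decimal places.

For each hypothesis, the unnormalized posterior weight is prior × product of the signal likelihoods (using 1 − P(present | H) for each absent signal):
  tooling wear: 0.521 × 0.09 × (1 − 0.33) × (1 − 0.08) × 0.79 = 0.022833
  fixture misalignment: 0.479 × 0.87 × (1 − 0.47) × (1 − 0.24) × 0.80 = 0.13429
Normalizing constant Z = 0.022833 + 0.13429 = 0.15712.
P(fixture misalignment | evidence) = 0.13429 / 0.15712 ≈ 0.855.

0.855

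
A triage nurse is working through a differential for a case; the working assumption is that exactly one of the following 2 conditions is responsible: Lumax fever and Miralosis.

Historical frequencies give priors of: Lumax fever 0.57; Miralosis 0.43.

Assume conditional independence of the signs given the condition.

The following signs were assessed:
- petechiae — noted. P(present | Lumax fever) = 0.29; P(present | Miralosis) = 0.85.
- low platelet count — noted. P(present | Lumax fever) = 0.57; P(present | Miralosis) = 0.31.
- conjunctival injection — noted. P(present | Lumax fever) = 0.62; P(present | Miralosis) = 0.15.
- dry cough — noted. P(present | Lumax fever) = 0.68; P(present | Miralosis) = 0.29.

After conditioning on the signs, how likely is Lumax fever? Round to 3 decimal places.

0.890

For each hypothesis, the unnormalized posterior weight is prior × product of the sign likelihoods:
  Lumax fever: 0.57 × 0.29 × 0.57 × 0.62 × 0.68 = 0.039724
  Miralosis: 0.43 × 0.85 × 0.31 × 0.15 × 0.29 = 0.0049288
Marginal likelihood of the evidence = 0.044652.
P(Lumax fever | evidence) = 0.039724 / 0.044652 ≈ 0.890.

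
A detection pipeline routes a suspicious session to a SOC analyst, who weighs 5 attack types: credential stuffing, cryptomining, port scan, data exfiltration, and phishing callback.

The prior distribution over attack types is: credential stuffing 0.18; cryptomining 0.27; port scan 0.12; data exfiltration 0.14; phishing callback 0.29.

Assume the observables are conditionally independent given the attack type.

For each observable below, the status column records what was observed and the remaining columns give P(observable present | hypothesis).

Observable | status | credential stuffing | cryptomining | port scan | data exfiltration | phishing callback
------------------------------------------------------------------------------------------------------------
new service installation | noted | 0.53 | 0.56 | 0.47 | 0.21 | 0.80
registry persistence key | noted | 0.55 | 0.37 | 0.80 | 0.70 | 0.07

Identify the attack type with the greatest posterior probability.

For each hypothesis, the unnormalized posterior weight is prior × product of the observable likelihoods:
  credential stuffing: 0.18 × 0.53 × 0.55 = 0.05247
  cryptomining: 0.27 × 0.56 × 0.37 = 0.055944
  port scan: 0.12 × 0.47 × 0.80 = 0.04512
  data exfiltration: 0.14 × 0.21 × 0.70 = 0.02058
  phishing callback: 0.29 × 0.80 × 0.07 = 0.01624
The unnormalized weights sum to 0.19035.
P(credential stuffing | evidence) ≈ 0.05247 / 0.19035 ≈ 0.276
P(cryptomining | evidence) ≈ 0.055944 / 0.19035 ≈ 0.294
P(port scan | evidence) ≈ 0.04512 / 0.19035 ≈ 0.237
P(data exfiltration | evidence) ≈ 0.02058 / 0.19035 ≈ 0.108
P(phishing callback | evidence) ≈ 0.01624 / 0.19035 ≈ 0.085
The largest is 0.294, so cryptomining is most probable.

cryptomining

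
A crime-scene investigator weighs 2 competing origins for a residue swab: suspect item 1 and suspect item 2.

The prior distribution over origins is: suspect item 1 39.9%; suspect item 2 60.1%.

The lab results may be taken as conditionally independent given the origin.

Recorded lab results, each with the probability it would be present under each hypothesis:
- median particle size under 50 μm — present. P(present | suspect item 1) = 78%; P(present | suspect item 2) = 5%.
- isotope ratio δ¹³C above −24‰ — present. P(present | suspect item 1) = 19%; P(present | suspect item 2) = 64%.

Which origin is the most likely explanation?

suspect item 1

For each hypothesis, the unnormalized posterior weight is prior × product of the lab result likelihoods:
  suspect item 1: 0.399 × 0.78 × 0.19 = 0.059132
  suspect item 2: 0.601 × 0.05 × 0.64 = 0.019232
Marginal likelihood of the evidence = 0.078364.
P(suspect item 1 | evidence) ≈ 0.059132 / 0.078364 ≈ 0.755
P(suspect item 2 | evidence) ≈ 0.019232 / 0.078364 ≈ 0.245
The largest is 0.755, so suspect item 1 is most probable.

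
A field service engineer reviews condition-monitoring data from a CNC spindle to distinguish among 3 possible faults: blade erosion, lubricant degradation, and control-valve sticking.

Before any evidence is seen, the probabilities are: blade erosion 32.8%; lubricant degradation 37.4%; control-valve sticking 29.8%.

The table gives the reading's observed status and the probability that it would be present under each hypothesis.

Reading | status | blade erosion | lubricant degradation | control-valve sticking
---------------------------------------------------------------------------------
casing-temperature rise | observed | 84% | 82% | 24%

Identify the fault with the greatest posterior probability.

lubricant degradation

Multiply each prior by the likelihood of the reading:
  blade erosion: 0.328 × 0.84 = 0.27552
  lubricant degradation: 0.374 × 0.82 = 0.30668
  control-valve sticking: 0.298 × 0.24 = 0.07152
Marginal likelihood of the evidence = 0.65372.
P(blade erosion | evidence) ≈ 0.27552 / 0.65372 ≈ 0.421
P(lubricant degradation | evidence) ≈ 0.30668 / 0.65372 ≈ 0.469
P(control-valve sticking | evidence) ≈ 0.07152 / 0.65372 ≈ 0.109
The largest is 0.469, so lubricant degradation is most probable.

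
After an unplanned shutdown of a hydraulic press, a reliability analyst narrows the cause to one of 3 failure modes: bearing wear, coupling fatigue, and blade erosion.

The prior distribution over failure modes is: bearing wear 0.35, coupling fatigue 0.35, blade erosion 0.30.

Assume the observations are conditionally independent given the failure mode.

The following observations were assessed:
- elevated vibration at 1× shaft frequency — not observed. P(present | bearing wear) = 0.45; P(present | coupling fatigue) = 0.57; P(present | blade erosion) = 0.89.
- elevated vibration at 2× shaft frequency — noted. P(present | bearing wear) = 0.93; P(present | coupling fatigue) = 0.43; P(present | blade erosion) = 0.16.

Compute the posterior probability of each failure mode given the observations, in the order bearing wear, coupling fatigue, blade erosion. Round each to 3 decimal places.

For each hypothesis, the unnormalized posterior weight is prior × product of the observation likelihoods (using 1 − P(present | H) for each absent observation):
  bearing wear: 0.35 × (1 − 0.45) × 0.93 = 0.17903
  coupling fatigue: 0.35 × (1 − 0.57) × 0.43 = 0.064715
  blade erosion: 0.30 × (1 − 0.89) × 0.16 = 0.00528
Marginal likelihood of the evidence = 0.24902.
P(bearing wear | evidence) = 0.17903 / 0.24902 ≈ 0.719
P(coupling fatigue | evidence) = 0.064715 / 0.24902 ≈ 0.260
P(blade erosion | evidence) = 0.00528 / 0.24902 ≈ 0.021

0.719, 0.260, 0.021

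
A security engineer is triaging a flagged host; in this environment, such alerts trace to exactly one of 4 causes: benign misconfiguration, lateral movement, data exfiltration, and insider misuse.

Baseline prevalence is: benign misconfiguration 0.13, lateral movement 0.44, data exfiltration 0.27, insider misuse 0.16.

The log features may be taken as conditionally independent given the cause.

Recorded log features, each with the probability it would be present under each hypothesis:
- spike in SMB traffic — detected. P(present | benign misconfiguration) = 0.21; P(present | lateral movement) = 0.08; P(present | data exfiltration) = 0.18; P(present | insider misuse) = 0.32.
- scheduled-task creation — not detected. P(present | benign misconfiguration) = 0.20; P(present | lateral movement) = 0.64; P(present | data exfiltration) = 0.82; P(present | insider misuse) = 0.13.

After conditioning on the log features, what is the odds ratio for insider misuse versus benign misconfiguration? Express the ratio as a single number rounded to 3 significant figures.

The normalizing constant cancels in an odds ratio, so compute prior × likelihood for the two hypotheses only (using 1 − P(present | H) for each absent log feature):
  insider misuse: 0.16 × 0.32 × (1 − 0.13) = 0.044544
  benign misconfiguration: 0.13 × 0.21 × (1 − 0.20) = 0.02184
Posterior odds = 0.044544 / 0.02184 ≈ 2.04.

2.04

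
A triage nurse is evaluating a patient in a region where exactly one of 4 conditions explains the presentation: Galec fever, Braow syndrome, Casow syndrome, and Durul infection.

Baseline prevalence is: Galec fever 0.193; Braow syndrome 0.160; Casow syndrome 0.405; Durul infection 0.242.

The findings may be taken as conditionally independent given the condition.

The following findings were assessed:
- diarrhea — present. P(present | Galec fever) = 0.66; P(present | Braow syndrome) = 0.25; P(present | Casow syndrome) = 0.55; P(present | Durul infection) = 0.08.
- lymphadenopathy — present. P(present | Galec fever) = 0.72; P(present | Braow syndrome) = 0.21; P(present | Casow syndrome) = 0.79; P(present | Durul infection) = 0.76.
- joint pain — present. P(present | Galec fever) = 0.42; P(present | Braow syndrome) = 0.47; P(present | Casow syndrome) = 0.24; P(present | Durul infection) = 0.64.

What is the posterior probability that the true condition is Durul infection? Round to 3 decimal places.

By Bayes' rule with conditional independence, the unnormalized weight for each hypothesis is prior × ∏ likelihoods:
  Galec fever: 0.193 × 0.66 × 0.72 × 0.42 = 0.03852
  Braow syndrome: 0.160 × 0.25 × 0.21 × 0.47 = 0.003948
  Casow syndrome: 0.405 × 0.55 × 0.79 × 0.24 = 0.042233
  Durul infection: 0.242 × 0.08 × 0.76 × 0.64 = 0.0094167
Normalizing constant Z = 0.03852 + 0.003948 + 0.042233 + 0.0094167 = 0.094118.
P(Durul infection | evidence) = 0.0094167 / 0.094118 ≈ 0.100.

0.100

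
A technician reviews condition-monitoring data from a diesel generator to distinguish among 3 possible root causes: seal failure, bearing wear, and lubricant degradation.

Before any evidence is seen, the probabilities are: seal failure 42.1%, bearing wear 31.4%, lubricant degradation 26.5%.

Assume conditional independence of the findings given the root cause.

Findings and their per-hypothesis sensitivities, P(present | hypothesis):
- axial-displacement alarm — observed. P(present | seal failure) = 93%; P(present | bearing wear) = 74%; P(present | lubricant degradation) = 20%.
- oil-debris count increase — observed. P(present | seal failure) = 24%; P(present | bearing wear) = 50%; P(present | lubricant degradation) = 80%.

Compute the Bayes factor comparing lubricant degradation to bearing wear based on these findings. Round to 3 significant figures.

Joint likelihood of the evidence pattern under each hypothesis:
  lubricant degradation: 0.20 × 0.80 = 0.16
  bearing wear: 0.74 × 0.50 = 0.37
Bayes factor = 0.16 / 0.37 ≈ 0.432

0.432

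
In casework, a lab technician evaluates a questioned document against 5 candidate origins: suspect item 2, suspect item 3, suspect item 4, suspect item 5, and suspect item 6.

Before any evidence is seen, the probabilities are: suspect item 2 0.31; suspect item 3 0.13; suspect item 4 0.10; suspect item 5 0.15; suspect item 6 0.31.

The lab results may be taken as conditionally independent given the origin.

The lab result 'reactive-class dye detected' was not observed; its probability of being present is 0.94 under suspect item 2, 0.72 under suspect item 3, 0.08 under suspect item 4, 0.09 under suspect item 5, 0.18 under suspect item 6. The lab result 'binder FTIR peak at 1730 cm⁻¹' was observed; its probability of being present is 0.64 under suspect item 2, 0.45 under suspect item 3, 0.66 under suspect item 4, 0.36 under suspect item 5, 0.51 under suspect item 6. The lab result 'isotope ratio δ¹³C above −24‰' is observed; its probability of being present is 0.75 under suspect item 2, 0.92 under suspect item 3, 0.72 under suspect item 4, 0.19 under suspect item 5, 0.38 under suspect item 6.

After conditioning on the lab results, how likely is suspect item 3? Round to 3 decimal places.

Multiply each prior by the joint likelihood of the lab result pattern (using 1 − P(present | H) for each absent lab result):
  suspect item 2: 0.31 × (1 − 0.94) × 0.64 × 0.75 = 0.008928
  suspect item 3: 0.13 × (1 − 0.72) × 0.45 × 0.92 = 0.01507
  suspect item 4: 0.10 × (1 − 0.08) × 0.66 × 0.72 = 0.043718
  suspect item 5: 0.15 × (1 − 0.09) × 0.36 × 0.19 = 0.0093366
  suspect item 6: 0.31 × (1 − 0.18) × 0.51 × 0.38 = 0.049264
Normalizing constant Z = 0.008928 + 0.01507 + 0.043718 + 0.0093366 + 0.049264 = 0.12632.
P(suspect item 3 | evidence) = 0.01507 / 0.12632 ≈ 0.119.

0.119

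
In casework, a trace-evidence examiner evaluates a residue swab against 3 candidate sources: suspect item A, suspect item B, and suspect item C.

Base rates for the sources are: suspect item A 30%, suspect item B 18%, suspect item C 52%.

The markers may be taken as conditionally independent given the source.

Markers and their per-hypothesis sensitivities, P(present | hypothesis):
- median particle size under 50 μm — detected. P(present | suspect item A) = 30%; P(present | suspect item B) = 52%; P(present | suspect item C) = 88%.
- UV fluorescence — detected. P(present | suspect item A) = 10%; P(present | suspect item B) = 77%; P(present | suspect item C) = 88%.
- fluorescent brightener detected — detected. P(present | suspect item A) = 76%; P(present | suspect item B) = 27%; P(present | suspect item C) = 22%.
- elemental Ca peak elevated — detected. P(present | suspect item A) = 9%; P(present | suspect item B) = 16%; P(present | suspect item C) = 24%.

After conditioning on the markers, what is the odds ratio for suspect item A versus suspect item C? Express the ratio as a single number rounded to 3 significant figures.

The normalizing constant cancels in an odds ratio, so compute prior × likelihood for the two hypotheses only:
  suspect item A: 0.30 × 0.30 × 0.10 × 0.76 × 0.09 = 0.0006156
  suspect item C: 0.52 × 0.88 × 0.88 × 0.22 × 0.24 = 0.021262
Odds(suspect item A : suspect item C) = 0.0006156 / 0.021262 ≈ 0.0290.

0.0290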